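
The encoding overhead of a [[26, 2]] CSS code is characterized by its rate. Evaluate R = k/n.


Code rate R = k/n
= 2/26
= 0.0769

0.0769


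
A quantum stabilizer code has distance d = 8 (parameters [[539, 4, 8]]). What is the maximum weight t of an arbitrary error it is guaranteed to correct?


Code parameters: [[539, 4, 8]], distance d = 8.
Number of correctable errors = floor((d-1)/2)
= floor((8 - 1)/2)
= floor(7/2)
= 3

3


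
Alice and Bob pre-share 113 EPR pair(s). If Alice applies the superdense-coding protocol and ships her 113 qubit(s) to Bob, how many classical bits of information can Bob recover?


Superdense coding allows 2 classical bits per shared entangled pair.
113 pair(s) -> 2 * 113 = 226 classical bits

226


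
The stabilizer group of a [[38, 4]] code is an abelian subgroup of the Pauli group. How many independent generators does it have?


For an [[n,k]] stabilizer code:
Number of stabilizer generators = n - k
= 38 - 4
= 34

34


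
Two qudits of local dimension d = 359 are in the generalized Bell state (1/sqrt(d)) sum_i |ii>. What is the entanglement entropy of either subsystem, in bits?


For a maximally entangled state in d x d:
S = log2(d) = log2(359)
= 8.4878

8.4878


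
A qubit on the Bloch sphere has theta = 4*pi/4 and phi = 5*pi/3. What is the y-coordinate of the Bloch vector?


theta = 3.1416, phi = 5.2360
r_y = sin(theta)*sin(phi) = 0.0000 * -0.8660
r_y = 0.0000

0.0000


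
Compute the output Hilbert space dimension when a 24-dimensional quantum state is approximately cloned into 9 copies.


Output space = H^(tensor 9) where dim(H) = 24
dim = 24^9
= 576 (after 2 factors)
= 13824 (after 3 factors)
= 331776 (after 4 factors)
= 7962624 (after 5 factors)
= 191102976 (after 6 factors)
= 4586471424 (after 7 factors)
= 110075314176 (after 8 factors)
= 2641807540224 (after 9 factors)
= 2641807540224

2641807540224


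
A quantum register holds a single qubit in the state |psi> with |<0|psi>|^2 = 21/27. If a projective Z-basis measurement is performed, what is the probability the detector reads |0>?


|alpha|^2 = 21/27 = 0.7778
|beta|^2 = 1 - 21/27 = 6/27 = 0.2222
P(|0>) = |alpha|^2 = 0.7778

0.7778


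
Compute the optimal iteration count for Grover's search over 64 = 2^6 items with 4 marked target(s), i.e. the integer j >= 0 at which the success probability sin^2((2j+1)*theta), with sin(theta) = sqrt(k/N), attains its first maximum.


After j Grover iterations the success probability is P(j) = sin^2((2j+1)*theta), where sin(theta) = sqrt(k/N).
N = 2^6 = 64, k = 4
sin(theta) = sqrt(k/N) = 0.25
theta = arcsin(sqrt(k/N)) = 0.2526802551 rad
P(j) reaches its first maximum when (2j+1)*theta is as close as possible to pi/2, i.e. j = round(pi/(4*theta) - 1/2).
pi/(4*theta) - 1/2 = 2.6083
(For comparison, the common estimate pi/4 * sqrt(N/k) = 3.1416; the exact maximiser is used here.)
Optimal iterations = 3

3


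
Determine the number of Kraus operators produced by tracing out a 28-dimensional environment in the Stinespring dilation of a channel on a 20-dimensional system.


Tracing out the environment in an orthonormal basis {|i>_E} gives Kraus operators K_i = <i|_E U |0>_E.
Number of Kraus operators = dim(H_env) = d_env
= 28

28


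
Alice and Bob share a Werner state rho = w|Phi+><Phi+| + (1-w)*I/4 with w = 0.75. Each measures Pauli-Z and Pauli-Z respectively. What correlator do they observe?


|Phi+> = (|00> + |11>)/sqrt(2)
For the pure Bell state, <Z_A Z_B> = +1 (Bell-state Pauli correlator).
The maximally-mixed part I/4 has tr(I/4 * P tensor P) = 0 for any traceless Pauli P.
So <Z_A Z_B>_rho = w * (+1) + (1 - w) * 0
= 0.75 * (+1)
= 0.7500

0.7500


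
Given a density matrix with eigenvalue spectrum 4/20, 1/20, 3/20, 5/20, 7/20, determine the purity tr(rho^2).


tr(rho^2) = sum of eigenvalues squared
= (4/20)^2 + (1/20)^2 + (3/20)^2 + (5/20)^2 + (7/20)^2
= (16 + 1 + 9 + 25 + 49) / 400
= 100/400
= 0.2500

0.2500


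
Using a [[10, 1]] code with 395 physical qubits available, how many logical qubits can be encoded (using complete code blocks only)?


Each code block uses 10 physical qubits for 1 logical qubit(s).
Number of complete blocks = floor(395 / 10) = 39
Logical qubits = 39 * 1
= 39

39


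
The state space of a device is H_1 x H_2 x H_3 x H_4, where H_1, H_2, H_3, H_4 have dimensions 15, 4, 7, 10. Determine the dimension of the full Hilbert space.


dim(H_1 x H_2 x H_3 x H_4) = 15 * 4 * 7 * 10
= 60 * 7 * 10
= 420 * 10
= 4200

4200


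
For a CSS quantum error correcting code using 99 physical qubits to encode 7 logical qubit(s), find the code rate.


Code rate R = k/n
= 7/99
= 0.0707

0.0707


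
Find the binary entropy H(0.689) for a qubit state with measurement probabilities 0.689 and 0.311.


S = -p*log2(p) - (1-p)*log2(1-p)
p = 0.6890, 1-p = 0.3110
= -0.6890 * log2(0.6890) - 0.3110 * log2(0.3110)
= -(-0.3703) - (-0.5240)
= 0.8943

0.8943


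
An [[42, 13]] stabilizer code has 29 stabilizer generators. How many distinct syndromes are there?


Each stabilizer generator gives a binary (+1 or -1) measurement outcome.
With 29 independent generators:
Total syndromes = 2^29
= 536870912

536870912


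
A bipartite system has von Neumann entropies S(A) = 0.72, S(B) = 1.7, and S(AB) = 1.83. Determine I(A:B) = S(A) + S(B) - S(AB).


I(A:B) = S(A) + S(B) - S(AB)
= 0.72 + 1.7 - 1.83
= 0.5900

0.5900


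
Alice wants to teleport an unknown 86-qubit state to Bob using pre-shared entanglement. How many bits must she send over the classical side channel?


Quantum teleportation requires 2 classical bits per qubit teleported.
86 qubit(s) -> 2 * 86 = 172 classical bits

172


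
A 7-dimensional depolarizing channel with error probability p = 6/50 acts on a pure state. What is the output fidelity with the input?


F = (1-p) + p/d
= (1 - 0.1200) + 0.1200/7
= 0.8800 + 0.0171
= 0.8971

0.8971


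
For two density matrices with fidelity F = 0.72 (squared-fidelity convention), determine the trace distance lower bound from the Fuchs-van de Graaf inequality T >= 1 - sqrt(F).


Fuchs-van de Graaf (squared-fidelity convention): 1 - sqrt(F) <= T <= sqrt(1 - F).
Lower bound: T >= 1 - sqrt(F)
sqrt(F) = sqrt(0.72) = 0.8485
T >= 1 - 0.8485
T >= 0.1515

0.1515


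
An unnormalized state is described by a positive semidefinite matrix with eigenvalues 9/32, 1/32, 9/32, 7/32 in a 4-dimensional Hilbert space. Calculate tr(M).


tr(M) = sum of eigenvalues
= 9/32 + 1/32 + 9/32 + 7/32
= 26/32
= 0.8125

0.8125


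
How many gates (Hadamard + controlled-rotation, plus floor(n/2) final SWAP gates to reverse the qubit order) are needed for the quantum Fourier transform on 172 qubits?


Hadamard gates: 172
Controlled rotations: n*(n-1)/2 = 172*171/2 = 14706
SWAP gates: floor(n/2) = floor(172/2) = 86
Total = 172 + 14706 + 86
= 14964

14964


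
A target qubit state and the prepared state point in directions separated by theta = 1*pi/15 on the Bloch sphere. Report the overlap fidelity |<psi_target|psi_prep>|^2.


For states separated by angle theta on Bloch sphere:
F = cos^2(theta/2)
theta = 1*pi/15 = 0.2094
theta/2 = 0.1047
cos(theta/2) = 0.9945
F = 0.9891

0.9891


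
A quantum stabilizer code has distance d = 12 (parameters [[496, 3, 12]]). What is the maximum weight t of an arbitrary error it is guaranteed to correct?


Code parameters: [[496, 3, 12]], distance d = 12.
Number of correctable errors = floor((d-1)/2)
= floor((12 - 1)/2)
= floor(11/2)
= 5

5


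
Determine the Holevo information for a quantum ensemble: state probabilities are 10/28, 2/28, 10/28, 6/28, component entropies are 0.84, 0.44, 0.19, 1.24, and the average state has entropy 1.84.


chi = S(rho) - sum_i p_i * S(rho_i)
Weighted entropy = 10/28 * 0.84 + 2/28 * 0.44 + 10/28 * 0.19 + 6/28 * 1.24
= 0.6650
chi = 1.84 - 0.6650
= 1.1750

1.1750


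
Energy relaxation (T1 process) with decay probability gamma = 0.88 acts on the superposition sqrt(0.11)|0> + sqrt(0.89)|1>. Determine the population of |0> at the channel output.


For amplitude damping with parameter gamma on state sqrt(a)|0> + sqrt(b)|1>:
alpha^2 = 0.11, beta^2 = 0.89
P(|0>) = alpha^2 + gamma * beta^2
= 0.11 + 0.88 * 0.89
= 0.11 + 0.7832
= 0.8932

0.8932


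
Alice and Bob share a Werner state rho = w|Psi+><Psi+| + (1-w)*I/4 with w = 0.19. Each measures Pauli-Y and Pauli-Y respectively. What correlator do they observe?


|Psi+> = (|01> + |10>)/sqrt(2)
For the pure Bell state, <Y_A Y_B> = +1 (Bell-state Pauli correlator).
The maximally-mixed part I/4 has tr(I/4 * P tensor P) = 0 for any traceless Pauli P.
So <Y_A Y_B>_rho = w * (+1) + (1 - w) * 0
= 0.19 * (+1)
= 0.1900

0.1900


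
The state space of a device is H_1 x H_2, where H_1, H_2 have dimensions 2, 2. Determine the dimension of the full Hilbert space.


dim(H_1 x H_2) = 2 * 2
= 4

4


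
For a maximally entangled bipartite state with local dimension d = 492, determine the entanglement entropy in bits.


For a maximally entangled state in d x d:
S = log2(d) = log2(492)
= 8.9425

8.9425


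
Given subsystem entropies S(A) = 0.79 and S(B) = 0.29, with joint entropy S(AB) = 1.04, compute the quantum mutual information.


I(A:B) = S(A) + S(B) - S(AB)
= 0.79 + 0.29 - 1.04
= 0.0400

0.0400


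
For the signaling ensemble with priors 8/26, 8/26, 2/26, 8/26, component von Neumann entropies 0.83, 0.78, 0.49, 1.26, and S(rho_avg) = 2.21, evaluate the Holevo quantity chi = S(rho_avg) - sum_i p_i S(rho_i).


chi = S(rho) - sum_i p_i * S(rho_i)
Weighted entropy = 8/26 * 0.83 + 8/26 * 0.78 + 2/26 * 0.49 + 8/26 * 1.26
= 0.9208
chi = 2.21 - 0.9208
= 1.2892

1.2892


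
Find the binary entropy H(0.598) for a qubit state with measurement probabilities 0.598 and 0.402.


S = -p*log2(p) - (1-p)*log2(1-p)
p = 0.5980, 1-p = 0.4020
= -0.5980 * log2(0.5980) - 0.4020 * log2(0.4020)
= -(-0.4436) - (-0.5285)
= 0.9721

0.9721


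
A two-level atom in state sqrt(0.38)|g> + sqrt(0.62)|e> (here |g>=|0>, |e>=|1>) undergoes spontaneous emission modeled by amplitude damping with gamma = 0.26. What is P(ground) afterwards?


For amplitude damping with parameter gamma on state sqrt(a)|0> + sqrt(b)|1>:
alpha^2 = 0.38, beta^2 = 0.62
P(|0>) = alpha^2 + gamma * beta^2
= 0.38 + 0.26 * 0.62
= 0.38 + 0.1612
= 0.5412

0.5412


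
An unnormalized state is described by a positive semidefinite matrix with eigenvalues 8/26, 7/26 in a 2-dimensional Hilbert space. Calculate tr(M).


tr(M) = sum of eigenvalues
= 8/26 + 7/26
= 15/26
= 0.5769

0.5769


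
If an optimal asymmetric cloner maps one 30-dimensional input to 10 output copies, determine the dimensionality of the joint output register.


Output space = H^(tensor 10) where dim(H) = 30
dim = 30^10
= 900 (after 2 factors)
= 27000 (after 3 factors)
= 810000 (after 4 factors)
= 24300000 (after 5 factors)
= 729000000 (after 6 factors)
= 21870000000 (after 7 factors)
= 656100000000 (after 8 factors)
= 19683000000000 (after 9 factors)
= 590490000000000 (after 10 factors)
= 590490000000000

590490000000000


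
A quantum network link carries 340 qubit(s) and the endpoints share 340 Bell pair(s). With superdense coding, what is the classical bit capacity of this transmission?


Superdense coding allows 2 classical bits per shared entangled pair.
340 pair(s) -> 2 * 340 = 680 classical bits

680


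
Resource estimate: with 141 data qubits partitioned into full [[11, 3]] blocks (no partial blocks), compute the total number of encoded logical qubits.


Each code block uses 11 physical qubits for 3 logical qubit(s).
Number of complete blocks = floor(141 / 11) = 12
Logical qubits = 12 * 3
= 36

36


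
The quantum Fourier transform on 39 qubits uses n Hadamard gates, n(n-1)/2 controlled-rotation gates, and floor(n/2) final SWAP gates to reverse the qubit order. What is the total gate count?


Hadamard gates: 39
Controlled rotations: n*(n-1)/2 = 39*38/2 = 741
SWAP gates: floor(n/2) = floor(39/2) = 19
Total = 39 + 741 + 19
= 799

799


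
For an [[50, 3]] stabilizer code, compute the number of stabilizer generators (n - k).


For an [[n,k]] stabilizer code:
Number of stabilizer generators = n - k
= 50 - 3
= 47

47


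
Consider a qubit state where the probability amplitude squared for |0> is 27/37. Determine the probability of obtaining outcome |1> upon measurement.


|alpha|^2 = 27/37 = 0.7297
|beta|^2 = 1 - 27/37 = 10/37 = 0.2703
P(|1>) = |beta|^2 = 0.2703

0.2703


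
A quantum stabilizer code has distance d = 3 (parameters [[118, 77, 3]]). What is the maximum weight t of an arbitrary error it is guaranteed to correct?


Code parameters: [[118, 77, 3]], distance d = 3.
Number of correctable errors = floor((d-1)/2)
= floor((3 - 1)/2)
= floor(2/2)
= 1

1


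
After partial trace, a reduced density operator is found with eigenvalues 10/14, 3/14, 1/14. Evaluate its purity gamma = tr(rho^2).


tr(rho^2) = sum of eigenvalues squared
= (10/14)^2 + (3/14)^2 + (1/14)^2
= (100 + 9 + 1) / 196
= 110/196
= 0.5612

0.5612


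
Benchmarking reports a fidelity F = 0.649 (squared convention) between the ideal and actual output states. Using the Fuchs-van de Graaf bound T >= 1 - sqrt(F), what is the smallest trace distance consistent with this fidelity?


Fuchs-van de Graaf (squared-fidelity convention): 1 - sqrt(F) <= T <= sqrt(1 - F).
Lower bound: T >= 1 - sqrt(F)
sqrt(F) = sqrt(0.649) = 0.8056
T >= 1 - 0.8056
T >= 0.1944

0.1944


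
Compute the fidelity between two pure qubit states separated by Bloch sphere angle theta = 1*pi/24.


For states separated by angle theta on Bloch sphere:
F = cos^2(theta/2)
theta = 1*pi/24 = 0.1309
theta/2 = 0.0654
cos(theta/2) = 0.9979
F = 0.9957

0.9957


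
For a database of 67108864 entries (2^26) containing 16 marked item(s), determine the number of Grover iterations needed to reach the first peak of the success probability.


After j Grover iterations the success probability is P(j) = sin^2((2j+1)*theta), where sin(theta) = sqrt(k/N).
N = 2^26 = 67108864, k = 16
sin(theta) = sqrt(k/N) = 0.00048828125
theta = arcsin(sqrt(k/N)) = 0.0004882812694 rad
P(j) reaches its first maximum when (2j+1)*theta is as close as possible to pi/2, i.e. j = round(pi/(4*theta) - 1/2).
pi/(4*theta) - 1/2 = 1607.9954
(For comparison, the common estimate pi/4 * sqrt(N/k) = 1608.4954; the exact maximiser is used here.)
Optimal iterations = 1608

1608


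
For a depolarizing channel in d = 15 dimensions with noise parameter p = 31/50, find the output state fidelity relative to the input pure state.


F = (1-p) + p/d
= (1 - 0.6200) + 0.6200/15
= 0.3800 + 0.0413
= 0.4213

0.4213


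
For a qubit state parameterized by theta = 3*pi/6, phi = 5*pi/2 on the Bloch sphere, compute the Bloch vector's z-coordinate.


theta = 1.5708, phi = 7.8540
r_z = cos(theta) = 0.0000

0.0000


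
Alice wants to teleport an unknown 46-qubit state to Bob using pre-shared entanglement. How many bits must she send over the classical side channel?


Quantum teleportation requires 2 classical bits per qubit teleported.
46 qubit(s) -> 2 * 46 = 92 classical bits

92


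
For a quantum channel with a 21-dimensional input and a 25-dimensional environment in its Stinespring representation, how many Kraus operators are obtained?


Tracing out the environment in an orthonormal basis {|i>_E} gives Kraus operators K_i = <i|_E U |0>_E.
Number of Kraus operators = dim(H_env) = d_env
= 25

25


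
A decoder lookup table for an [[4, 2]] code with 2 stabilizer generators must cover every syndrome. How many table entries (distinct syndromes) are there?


Each stabilizer generator gives a binary (+1 or -1) measurement outcome.
With 2 independent generators:
Total syndromes = 2^2
= 4

4


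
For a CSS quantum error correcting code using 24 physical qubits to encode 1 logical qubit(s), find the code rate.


Code rate R = k/n
= 1/24
= 0.0417

0.0417


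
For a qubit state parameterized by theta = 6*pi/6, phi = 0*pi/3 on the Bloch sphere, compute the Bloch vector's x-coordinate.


theta = 3.1416, phi = 0.0000
r_x = sin(theta)*cos(phi) = 0.0000 * 1.0000
r_x = 0.0000

0.0000


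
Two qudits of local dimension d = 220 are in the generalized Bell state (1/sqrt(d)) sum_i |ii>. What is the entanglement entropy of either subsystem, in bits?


For a maximally entangled state in d x d:
S = log2(d) = log2(220)
= 7.7814

7.7814


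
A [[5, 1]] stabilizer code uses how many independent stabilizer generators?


For an [[n,k]] stabilizer code:
Number of stabilizer generators = n - k
= 5 - 1
= 4

4


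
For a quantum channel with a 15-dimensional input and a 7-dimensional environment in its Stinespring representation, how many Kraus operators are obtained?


Tracing out the environment in an orthonormal basis {|i>_E} gives Kraus operators K_i = <i|_E U |0>_E.
Number of Kraus operators = dim(H_env) = d_env
= 7

7


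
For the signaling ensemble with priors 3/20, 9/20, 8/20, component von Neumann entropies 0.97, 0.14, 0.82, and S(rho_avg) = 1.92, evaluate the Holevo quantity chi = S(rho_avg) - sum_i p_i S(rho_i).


chi = S(rho) - sum_i p_i * S(rho_i)
Weighted entropy = 3/20 * 0.97 + 9/20 * 0.14 + 8/20 * 0.82
= 0.5365
chi = 1.92 - 0.5365
= 1.3835

1.3835


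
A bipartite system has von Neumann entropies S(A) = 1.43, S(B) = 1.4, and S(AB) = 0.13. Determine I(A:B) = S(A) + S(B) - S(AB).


I(A:B) = S(A) + S(B) - S(AB)
= 1.43 + 1.4 - 0.13
= 2.7000

2.7000


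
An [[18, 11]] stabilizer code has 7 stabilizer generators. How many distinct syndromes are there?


Each stabilizer generator gives a binary (+1 or -1) measurement outcome.
With 7 independent generators:
Total syndromes = 2^7
= 128

128


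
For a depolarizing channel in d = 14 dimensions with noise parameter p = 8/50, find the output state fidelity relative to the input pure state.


F = (1-p) + p/d
= (1 - 0.1600) + 0.1600/14
= 0.8400 + 0.0114
= 0.8514

0.8514


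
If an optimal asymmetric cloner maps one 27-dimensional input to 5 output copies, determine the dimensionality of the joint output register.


Output space = H^(tensor 5) where dim(H) = 27
dim = 27^5
= 729 (after 2 factors)
= 19683 (after 3 factors)
= 531441 (after 4 factors)
= 14348907 (after 5 factors)
= 14348907

14348907


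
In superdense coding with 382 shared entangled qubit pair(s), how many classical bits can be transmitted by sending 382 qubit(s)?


Superdense coding allows 2 classical bits per shared entangled pair.
382 pair(s) -> 2 * 382 = 764 classical bits

764


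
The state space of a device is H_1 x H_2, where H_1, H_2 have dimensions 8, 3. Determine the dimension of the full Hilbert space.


dim(H_1 x H_2) = 8 * 3
= 24

24


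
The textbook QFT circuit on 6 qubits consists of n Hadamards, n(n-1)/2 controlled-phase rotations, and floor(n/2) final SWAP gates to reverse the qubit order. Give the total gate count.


Hadamard gates: 6
Controlled rotations: n*(n-1)/2 = 6*5/2 = 15
SWAP gates: floor(n/2) = floor(6/2) = 3
Total = 6 + 15 + 3
= 24

24


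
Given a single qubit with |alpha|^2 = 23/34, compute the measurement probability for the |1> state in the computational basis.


|alpha|^2 = 23/34 = 0.6765
|beta|^2 = 1 - 23/34 = 11/34 = 0.3235
P(|1>) = |beta|^2 = 0.3235

0.3235


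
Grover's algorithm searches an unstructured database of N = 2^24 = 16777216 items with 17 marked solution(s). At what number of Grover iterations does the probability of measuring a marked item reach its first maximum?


After j Grover iterations the success probability is P(j) = sin^2((2j+1)*theta), where sin(theta) = sqrt(k/N).
N = 2^24 = 16777216, k = 17
sin(theta) = sqrt(k/N) = 0.001006617584
theta = arcsin(sqrt(k/N)) = 0.001006617754 rad
P(j) reaches its first maximum when (2j+1)*theta is as close as possible to pi/2, i.e. j = round(pi/(4*theta) - 1/2).
pi/(4*theta) - 1/2 = 779.7348
(For comparison, the common estimate pi/4 * sqrt(N/k) = 780.2349; the exact maximiser is used here.)
Optimal iterations = 780

780


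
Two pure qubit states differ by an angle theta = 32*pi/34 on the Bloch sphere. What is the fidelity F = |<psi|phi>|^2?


For states separated by angle theta on Bloch sphere:
F = cos^2(theta/2)
theta = 32*pi/34 = 2.9568
theta/2 = 1.4784
cos(theta/2) = 0.0923
F = 0.0085

0.0085


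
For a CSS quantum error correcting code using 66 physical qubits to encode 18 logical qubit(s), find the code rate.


Code rate R = k/n
= 18/66
= 0.2727

0.2727


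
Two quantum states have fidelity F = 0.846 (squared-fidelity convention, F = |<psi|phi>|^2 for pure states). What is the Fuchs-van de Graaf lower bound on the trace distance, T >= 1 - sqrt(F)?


Fuchs-van de Graaf (squared-fidelity convention): 1 - sqrt(F) <= T <= sqrt(1 - F).
Lower bound: T >= 1 - sqrt(F)
sqrt(F) = sqrt(0.846) = 0.9198
T >= 1 - 0.9198
T >= 0.0802

0.0802


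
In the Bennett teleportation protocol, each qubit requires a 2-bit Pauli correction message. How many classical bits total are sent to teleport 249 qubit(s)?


Quantum teleportation requires 2 classical bits per qubit teleported.
249 qubit(s) -> 2 * 249 = 498 classical bits

498


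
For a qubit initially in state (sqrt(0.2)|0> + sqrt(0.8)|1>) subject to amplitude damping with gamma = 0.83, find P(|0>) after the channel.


For amplitude damping with parameter gamma on state sqrt(a)|0> + sqrt(b)|1>:
alpha^2 = 0.2, beta^2 = 0.8
P(|0>) = alpha^2 + gamma * beta^2
= 0.2 + 0.83 * 0.8
= 0.2 + 0.6640
= 0.8640

0.8640


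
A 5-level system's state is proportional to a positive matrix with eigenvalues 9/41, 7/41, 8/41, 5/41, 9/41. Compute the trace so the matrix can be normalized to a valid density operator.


tr(M) = sum of eigenvalues
= 9/41 + 7/41 + 8/41 + 5/41 + 9/41
= 38/41
= 0.9268

0.9268


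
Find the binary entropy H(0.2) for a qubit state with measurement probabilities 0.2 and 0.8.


S = -p*log2(p) - (1-p)*log2(1-p)
p = 0.2000, 1-p = 0.8000
= -0.2000 * log2(0.2000) - 0.8000 * log2(0.8000)
= -(-0.4644) - (-0.2575)
= 0.7219

0.7219


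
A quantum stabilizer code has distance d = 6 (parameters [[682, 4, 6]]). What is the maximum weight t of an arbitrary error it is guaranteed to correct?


Code parameters: [[682, 4, 6]], distance d = 6.
Number of correctable errors = floor((d-1)/2)
= floor((6 - 1)/2)
= floor(5/2)
= 2

2


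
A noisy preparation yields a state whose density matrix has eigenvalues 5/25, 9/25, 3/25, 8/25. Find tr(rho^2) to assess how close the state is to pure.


tr(rho^2) = sum of eigenvalues squared
= (5/25)^2 + (9/25)^2 + (3/25)^2 + (8/25)^2
= (25 + 81 + 9 + 64) / 625
= 179/625
= 0.2864

0.2864


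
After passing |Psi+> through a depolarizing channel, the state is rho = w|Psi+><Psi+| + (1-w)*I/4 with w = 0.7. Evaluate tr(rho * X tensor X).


|Psi+> = (|01> + |10>)/sqrt(2)
For the pure Bell state, <X_A X_B> = +1 (Bell-state Pauli correlator).
The maximally-mixed part I/4 has tr(I/4 * P tensor P) = 0 for any traceless Pauli P.
So <X_A X_B>_rho = w * (+1) + (1 - w) * 0
= 0.7 * (+1)
= 0.7000

0.7000


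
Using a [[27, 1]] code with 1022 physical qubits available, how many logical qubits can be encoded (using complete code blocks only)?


Each code block uses 27 physical qubits for 1 logical qubit(s).
Number of complete blocks = floor(1022 / 27) = 37
Logical qubits = 37 * 1
= 37

37


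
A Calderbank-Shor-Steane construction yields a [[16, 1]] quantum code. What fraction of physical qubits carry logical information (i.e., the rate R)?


Code rate R = k/n
= 1/16
= 0.0625

0.0625


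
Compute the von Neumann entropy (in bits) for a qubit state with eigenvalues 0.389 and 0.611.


S = -p*log2(p) - (1-p)*log2(1-p)
p = 0.3890, 1-p = 0.6110
= -0.3890 * log2(0.3890) - 0.6110 * log2(0.6110)
= -(-0.5299) - (-0.4343)
= 0.9642

0.9642


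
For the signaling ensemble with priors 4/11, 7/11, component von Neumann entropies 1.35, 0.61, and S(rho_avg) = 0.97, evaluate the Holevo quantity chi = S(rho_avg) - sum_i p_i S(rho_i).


chi = S(rho) - sum_i p_i * S(rho_i)
Weighted entropy = 4/11 * 1.35 + 7/11 * 0.61
= 0.8791
chi = 0.97 - 0.8791
= 0.0909

0.0909


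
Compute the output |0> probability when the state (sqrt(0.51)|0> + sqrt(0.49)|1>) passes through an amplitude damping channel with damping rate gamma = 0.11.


For amplitude damping with parameter gamma on state sqrt(a)|0> + sqrt(b)|1>:
alpha^2 = 0.51, beta^2 = 0.49
P(|0>) = alpha^2 + gamma * beta^2
= 0.51 + 0.11 * 0.49
= 0.51 + 0.0539
= 0.5639

0.5639


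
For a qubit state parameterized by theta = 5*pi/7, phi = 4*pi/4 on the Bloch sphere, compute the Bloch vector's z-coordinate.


theta = 2.2440, phi = 3.1416
r_z = cos(theta) = -0.6235

-0.6235


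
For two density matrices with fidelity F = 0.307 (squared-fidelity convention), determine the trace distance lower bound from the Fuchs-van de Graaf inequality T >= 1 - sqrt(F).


Fuchs-van de Graaf (squared-fidelity convention): 1 - sqrt(F) <= T <= sqrt(1 - F).
Lower bound: T >= 1 - sqrt(F)
sqrt(F) = sqrt(0.307) = 0.5541
T >= 1 - 0.5541
T >= 0.4459

0.4459


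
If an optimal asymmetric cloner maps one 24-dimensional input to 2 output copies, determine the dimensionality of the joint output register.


Output space = H^(tensor 2) where dim(H) = 24
dim = 24^2
= 576

576


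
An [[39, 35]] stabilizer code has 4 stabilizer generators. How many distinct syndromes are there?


Each stabilizer generator gives a binary (+1 or -1) measurement outcome.
With 4 independent generators:
Total syndromes = 2^4
= 16

16


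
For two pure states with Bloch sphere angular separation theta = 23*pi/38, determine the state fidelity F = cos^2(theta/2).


For states separated by angle theta on Bloch sphere:
F = cos^2(theta/2)
theta = 23*pi/38 = 1.9015
theta/2 = 0.9507
cos(theta/2) = 0.5811
F = 0.3377

0.3377


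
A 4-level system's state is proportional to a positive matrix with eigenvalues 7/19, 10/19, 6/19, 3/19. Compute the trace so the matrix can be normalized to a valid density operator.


tr(M) = sum of eigenvalues
= 7/19 + 10/19 + 6/19 + 3/19
= 26/19
= 1.3684

1.3684


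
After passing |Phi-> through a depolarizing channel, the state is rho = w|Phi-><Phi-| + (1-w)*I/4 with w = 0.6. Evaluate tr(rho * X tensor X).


|Phi-> = (|00> - |11>)/sqrt(2)
For the pure Bell state, <X_A X_B> = -1 (Bell-state Pauli correlator).
The maximally-mixed part I/4 has tr(I/4 * P tensor P) = 0 for any traceless Pauli P.
So <X_A X_B>_rho = w * (-1) + (1 - w) * 0
= 0.6 * (-1)
= -0.6000

-0.6000


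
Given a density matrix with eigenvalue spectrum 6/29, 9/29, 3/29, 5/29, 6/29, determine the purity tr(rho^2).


tr(rho^2) = sum of eigenvalues squared
= (6/29)^2 + (9/29)^2 + (3/29)^2 + (5/29)^2 + (6/29)^2
= (36 + 81 + 9 + 25 + 36) / 841
= 187/841
= 0.2224

0.2224


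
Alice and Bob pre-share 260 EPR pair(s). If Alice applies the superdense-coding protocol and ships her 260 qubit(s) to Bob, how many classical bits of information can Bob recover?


Superdense coding allows 2 classical bits per shared entangled pair.
260 pair(s) -> 2 * 260 = 520 classical bits

520


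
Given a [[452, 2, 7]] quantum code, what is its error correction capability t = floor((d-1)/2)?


Code parameters: [[452, 2, 7]], distance d = 7.
Number of correctable errors = floor((d-1)/2)
= floor((7 - 1)/2)
= floor(6/2)
= 3

3


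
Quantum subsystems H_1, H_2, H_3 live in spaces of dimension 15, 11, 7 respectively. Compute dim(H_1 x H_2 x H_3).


dim(H_1 x H_2 x H_3) = 15 * 11 * 7
= 165 * 7
= 1155

1155


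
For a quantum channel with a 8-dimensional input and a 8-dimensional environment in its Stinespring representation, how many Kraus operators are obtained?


Tracing out the environment in an orthonormal basis {|i>_E} gives Kraus operators K_i = <i|_E U |0>_E.
Number of Kraus operators = dim(H_env) = d_env
= 8

8


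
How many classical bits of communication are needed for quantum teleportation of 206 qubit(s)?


Quantum teleportation requires 2 classical bits per qubit teleported.
206 qubit(s) -> 2 * 206 = 412 classical bits

412


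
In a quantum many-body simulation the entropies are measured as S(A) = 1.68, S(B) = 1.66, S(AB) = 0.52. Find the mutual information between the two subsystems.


I(A:B) = S(A) + S(B) - S(AB)
= 1.68 + 1.66 - 0.52
= 2.8200

2.8200


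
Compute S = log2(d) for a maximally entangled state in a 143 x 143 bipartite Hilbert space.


For a maximally entangled state in d x d:
S = log2(d) = log2(143)
= 7.1599

7.1599


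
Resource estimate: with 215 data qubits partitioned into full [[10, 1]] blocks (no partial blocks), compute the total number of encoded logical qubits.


Each code block uses 10 physical qubits for 1 logical qubit(s).
Number of complete blocks = floor(215 / 10) = 21
Logical qubits = 21 * 1
= 21

21


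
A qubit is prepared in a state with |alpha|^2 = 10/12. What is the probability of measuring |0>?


|alpha|^2 = 10/12 = 0.8333
|beta|^2 = 1 - 10/12 = 2/12 = 0.1667
P(|0>) = |alpha|^2 = 0.8333

0.8333


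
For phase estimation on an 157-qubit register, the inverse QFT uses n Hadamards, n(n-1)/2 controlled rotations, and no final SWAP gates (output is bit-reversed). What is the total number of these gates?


Hadamard gates: 157
Controlled rotations: n*(n-1)/2 = 157*156/2 = 12246
SWAP gates: 0 (omitted)
Total = 157 + 12246
= 12403

12403


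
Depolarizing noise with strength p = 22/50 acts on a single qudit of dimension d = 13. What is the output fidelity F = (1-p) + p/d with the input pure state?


F = (1-p) + p/d
= (1 - 0.4400) + 0.4400/13
= 0.5600 + 0.0338
= 0.5938

0.5938


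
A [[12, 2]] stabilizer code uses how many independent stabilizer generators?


For an [[n,k]] stabilizer code:
Number of stabilizer generators = n - k
= 12 - 2
= 10

10


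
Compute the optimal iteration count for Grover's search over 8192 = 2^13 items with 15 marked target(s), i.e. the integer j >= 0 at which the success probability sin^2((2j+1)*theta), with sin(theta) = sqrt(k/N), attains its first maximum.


After j Grover iterations the success probability is P(j) = sin^2((2j+1)*theta), where sin(theta) = sqrt(k/N).
N = 2^13 = 8192, k = 15
sin(theta) = sqrt(k/N) = 0.04279082481
theta = arcsin(sqrt(k/N)) = 0.0428038943 rad
P(j) reaches its first maximum when (2j+1)*theta is as close as possible to pi/2, i.e. j = round(pi/(4*theta) - 1/2).
pi/(4*theta) - 1/2 = 17.8488
(For comparison, the common estimate pi/4 * sqrt(N/k) = 18.3544; the exact maximiser is used here.)
Optimal iterations = 18

18


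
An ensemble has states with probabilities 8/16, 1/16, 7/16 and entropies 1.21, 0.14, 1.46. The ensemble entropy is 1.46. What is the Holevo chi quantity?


chi = S(rho) - sum_i p_i * S(rho_i)
Weighted entropy = 8/16 * 1.21 + 1/16 * 0.14 + 7/16 * 1.46
= 1.2525
chi = 1.46 - 1.2525
= 0.2075

0.2075


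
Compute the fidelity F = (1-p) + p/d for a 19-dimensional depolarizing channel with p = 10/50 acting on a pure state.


F = (1-p) + p/d
= (1 - 0.2000) + 0.2000/19
= 0.8000 + 0.0105
= 0.8105

0.8105


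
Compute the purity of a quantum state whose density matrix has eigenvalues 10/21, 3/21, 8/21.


tr(rho^2) = sum of eigenvalues squared
= (10/21)^2 + (3/21)^2 + (8/21)^2
= (100 + 9 + 64) / 441
= 173/441
= 0.3923

0.3923


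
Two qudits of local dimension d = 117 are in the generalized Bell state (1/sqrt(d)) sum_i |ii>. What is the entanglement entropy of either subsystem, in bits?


For a maximally entangled state in d x d:
S = log2(d) = log2(117)
= 6.8704

6.8704


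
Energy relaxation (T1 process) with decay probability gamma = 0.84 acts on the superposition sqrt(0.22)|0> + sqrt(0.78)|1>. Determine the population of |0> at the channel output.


For amplitude damping with parameter gamma on state sqrt(a)|0> + sqrt(b)|1>:
alpha^2 = 0.22, beta^2 = 0.78
P(|0>) = alpha^2 + gamma * beta^2
= 0.22 + 0.84 * 0.78
= 0.22 + 0.6552
= 0.8752

0.8752


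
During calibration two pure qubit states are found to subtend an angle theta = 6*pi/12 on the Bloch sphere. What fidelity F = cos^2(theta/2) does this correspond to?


For states separated by angle theta on Bloch sphere:
F = cos^2(theta/2)
theta = 6*pi/12 = 1.5708
theta/2 = 0.7854
cos(theta/2) = 0.7071
F = 0.5000

0.5000


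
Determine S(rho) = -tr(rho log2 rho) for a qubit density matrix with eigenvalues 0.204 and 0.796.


S = -p*log2(p) - (1-p)*log2(1-p)
p = 0.2040, 1-p = 0.7960
= -0.2040 * log2(0.2040) - 0.7960 * log2(0.7960)
= -(-0.4678) - (-0.2620)
= 0.7299

0.7299


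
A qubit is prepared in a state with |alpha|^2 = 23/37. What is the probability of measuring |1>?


|alpha|^2 = 23/37 = 0.6216
|beta|^2 = 1 - 23/37 = 14/37 = 0.3784
P(|1>) = |beta|^2 = 0.3784

0.3784


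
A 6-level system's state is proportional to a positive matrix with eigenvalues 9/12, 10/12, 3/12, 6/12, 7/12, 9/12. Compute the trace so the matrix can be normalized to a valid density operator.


tr(M) = sum of eigenvalues
= 9/12 + 10/12 + 3/12 + 6/12 + 7/12 + 9/12
= 44/12
= 3.6667

3.6667


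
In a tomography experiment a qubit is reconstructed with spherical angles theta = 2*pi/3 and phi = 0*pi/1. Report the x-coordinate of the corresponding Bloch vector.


theta = 2.0944, phi = 0.0000
r_x = sin(theta)*cos(phi) = 0.8660 * 1.0000
r_x = 0.8660

0.8660


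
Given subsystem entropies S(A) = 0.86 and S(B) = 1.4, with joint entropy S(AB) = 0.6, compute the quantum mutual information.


I(A:B) = S(A) + S(B) - S(AB)
= 0.86 + 1.4 - 0.6
= 1.6600

1.6600


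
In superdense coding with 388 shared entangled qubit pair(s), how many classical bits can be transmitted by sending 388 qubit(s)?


Superdense coding allows 2 classical bits per shared entangled pair.
388 pair(s) -> 2 * 388 = 776 classical bits

776


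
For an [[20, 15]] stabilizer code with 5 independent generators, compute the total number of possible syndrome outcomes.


Each stabilizer generator gives a binary (+1 or -1) measurement outcome.
With 5 independent generators:
Total syndromes = 2^5
= 32

32


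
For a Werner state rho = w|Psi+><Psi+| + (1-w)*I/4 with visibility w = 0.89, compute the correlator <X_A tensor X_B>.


|Psi+> = (|01> + |10>)/sqrt(2)
For the pure Bell state, <X_A X_B> = +1 (Bell-state Pauli correlator).
The maximally-mixed part I/4 has tr(I/4 * P tensor P) = 0 for any traceless Pauli P.
So <X_A X_B>_rho = w * (+1) + (1 - w) * 0
= 0.89 * (+1)
= 0.8900

0.8900


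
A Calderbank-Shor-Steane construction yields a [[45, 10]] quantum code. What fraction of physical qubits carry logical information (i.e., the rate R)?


Code rate R = k/n
= 10/45
= 0.2222

0.2222


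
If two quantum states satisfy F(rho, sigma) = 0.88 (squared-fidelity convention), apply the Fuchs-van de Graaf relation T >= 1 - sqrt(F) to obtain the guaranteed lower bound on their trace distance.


Fuchs-van de Graaf (squared-fidelity convention): 1 - sqrt(F) <= T <= sqrt(1 - F).
Lower bound: T >= 1 - sqrt(F)
sqrt(F) = sqrt(0.88) = 0.9381
T >= 1 - 0.9381
T >= 0.0619

0.0619


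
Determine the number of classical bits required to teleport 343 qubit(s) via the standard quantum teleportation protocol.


Quantum teleportation requires 2 classical bits per qubit teleported.
343 qubit(s) -> 2 * 343 = 686 classical bits

686


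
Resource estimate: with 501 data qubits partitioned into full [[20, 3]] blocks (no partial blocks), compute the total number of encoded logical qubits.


Each code block uses 20 physical qubits for 3 logical qubit(s).
Number of complete blocks = floor(501 / 20) = 25
Logical qubits = 25 * 3
= 75

75


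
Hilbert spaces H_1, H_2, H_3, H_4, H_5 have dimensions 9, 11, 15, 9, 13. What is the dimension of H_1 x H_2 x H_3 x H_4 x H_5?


dim(H_1 x H_2 x H_3 x H_4 x H_5) = 9 * 11 * 15 * 9 * 13
= 99 * 15 * 9 * 13
= 1485 * 9 * 13
= 13365 * 13
= 173745

173745


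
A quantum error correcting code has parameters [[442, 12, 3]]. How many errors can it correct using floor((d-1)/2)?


Code parameters: [[442, 12, 3]], distance d = 3.
Number of correctable errors = floor((d-1)/2)
= floor((3 - 1)/2)
= floor(2/2)
= 1

1


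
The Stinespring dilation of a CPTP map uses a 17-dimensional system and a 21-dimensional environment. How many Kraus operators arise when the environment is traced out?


Tracing out the environment in an orthonormal basis {|i>_E} gives Kraus operators K_i = <i|_E U |0>_E.
Number of Kraus operators = dim(H_env) = d_env
= 21

21


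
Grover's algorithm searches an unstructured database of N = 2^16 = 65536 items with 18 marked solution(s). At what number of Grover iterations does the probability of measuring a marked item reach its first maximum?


After j Grover iterations the success probability is P(j) = sin^2((2j+1)*theta), where sin(theta) = sqrt(k/N).
N = 2^16 = 65536, k = 18
sin(theta) = sqrt(k/N) = 0.01657281518
theta = arcsin(sqrt(k/N)) = 0.01657357392 rad
P(j) reaches its first maximum when (2j+1)*theta is as close as possible to pi/2, i.e. j = round(pi/(4*theta) - 1/2).
pi/(4*theta) - 1/2 = 46.8886
(For comparison, the common estimate pi/4 * sqrt(N/k) = 47.3908; the exact maximiser is used here.)
Optimal iterations = 47

47


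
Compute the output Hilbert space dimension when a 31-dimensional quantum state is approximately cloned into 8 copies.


Output space = H^(tensor 8) where dim(H) = 31
dim = 31^8
= 961 (after 2 factors)
= 29791 (after 3 factors)
= 923521 (after 4 factors)
= 28629151 (after 5 factors)
= 887503681 (after 6 factors)
= 27512614111 (after 7 factors)
= 852891037441 (after 8 factors)
= 852891037441

852891037441


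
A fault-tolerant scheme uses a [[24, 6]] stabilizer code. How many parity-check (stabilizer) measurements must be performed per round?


For an [[n,k]] stabilizer code:
Number of stabilizer generators = n - k
= 24 - 6
= 18

18


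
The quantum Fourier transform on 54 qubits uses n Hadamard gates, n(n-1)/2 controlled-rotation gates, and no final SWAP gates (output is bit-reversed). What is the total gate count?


Hadamard gates: 54
Controlled rotations: n*(n-1)/2 = 54*53/2 = 1431
SWAP gates: 0 (omitted)
Total = 54 + 1431
= 1485

1485


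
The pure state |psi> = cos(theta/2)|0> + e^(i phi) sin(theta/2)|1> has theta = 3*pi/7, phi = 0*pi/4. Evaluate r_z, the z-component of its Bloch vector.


theta = 1.3464, phi = 0.0000
r_z = cos(theta) = 0.2225

0.2225


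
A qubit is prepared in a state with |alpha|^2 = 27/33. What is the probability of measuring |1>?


|alpha|^2 = 27/33 = 0.8182
|beta|^2 = 1 - 27/33 = 6/33 = 0.1818
P(|1>) = |beta|^2 = 0.1818

0.1818


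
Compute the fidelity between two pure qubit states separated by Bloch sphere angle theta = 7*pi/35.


For states separated by angle theta on Bloch sphere:
F = cos^2(theta/2)
theta = 7*pi/35 = 0.6283
theta/2 = 0.3142
cos(theta/2) = 0.9511
F = 0.9045

0.9045


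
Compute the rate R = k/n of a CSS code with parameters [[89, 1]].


Code rate R = k/n
= 1/89
= 0.0112

0.0112


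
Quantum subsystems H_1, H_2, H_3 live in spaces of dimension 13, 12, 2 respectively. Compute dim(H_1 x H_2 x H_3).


dim(H_1 x H_2 x H_3) = 13 * 12 * 2
= 156 * 2
= 312

312


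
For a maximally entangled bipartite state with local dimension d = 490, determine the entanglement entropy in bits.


For a maximally entangled state in d x d:
S = log2(d) = log2(490)
= 8.9366

8.9366


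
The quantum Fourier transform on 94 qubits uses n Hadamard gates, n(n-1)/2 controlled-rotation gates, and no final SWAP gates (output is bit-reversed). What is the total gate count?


Hadamard gates: 94
Controlled rotations: n*(n-1)/2 = 94*93/2 = 4371
SWAP gates: 0 (omitted)
Total = 94 + 4371
= 4465

4465


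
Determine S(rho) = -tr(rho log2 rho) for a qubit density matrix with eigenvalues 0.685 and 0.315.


S = -p*log2(p) - (1-p)*log2(1-p)
p = 0.6850, 1-p = 0.3150
= -0.6850 * log2(0.6850) - 0.3150 * log2(0.3150)
= -(-0.3739) - (-0.5250)
= 0.8989

0.8989
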